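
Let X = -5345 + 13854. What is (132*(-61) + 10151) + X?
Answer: 10608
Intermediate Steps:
X = 8509
(132*(-61) + 10151) + X = (132*(-61) + 10151) + 8509 = (-8052 + 10151) + 8509 = 2099 + 8509 = 10608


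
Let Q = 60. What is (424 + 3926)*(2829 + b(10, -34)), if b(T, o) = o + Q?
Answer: 12419250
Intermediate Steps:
b(T, o) = 60 + o (b(T, o) = o + 60 = 60 + o)
(424 + 3926)*(2829 + b(10, -34)) = (424 + 3926)*(2829 + (60 - 34)) = 4350*(2829 + 26) = 4350*2855 = 12419250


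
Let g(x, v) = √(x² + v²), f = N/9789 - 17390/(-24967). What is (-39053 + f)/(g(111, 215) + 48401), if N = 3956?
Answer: -461956610027307677/572535612042374565 + 9544360860877*√58546/572535612042374565 ≈ -0.80283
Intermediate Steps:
f = 269000162/244401963 (f = 3956/9789 - 17390/(-24967) = 3956*(1/9789) - 17390*(-1/24967) = 3956/9789 + 17390/24967 = 269000162/244401963 ≈ 1.1006)
g(x, v) = √(v² + x²)
(-39053 + f)/(g(111, 215) + 48401) = (-39053 + 269000162/244401963)/(√(215² + 111²) + 48401) = -9544360860877/(244401963*(√(46225 + 12321) + 48401)) = -9544360860877/(244401963*(√58546 + 48401)) = -9544360860877/(244401963*(48401 + √58546))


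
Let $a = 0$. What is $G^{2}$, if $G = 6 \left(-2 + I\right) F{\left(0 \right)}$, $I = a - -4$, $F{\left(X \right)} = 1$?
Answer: $144$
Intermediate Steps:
$I = 4$ ($I = 0 - -4 = 0 + 4 = 4$)
$G = 12$ ($G = 6 \left(-2 + 4\right) 1 = 6 \cdot 2 \cdot 1 = 12 \cdot 1 = 12$)
$G^{2} = 12^{2} = 144$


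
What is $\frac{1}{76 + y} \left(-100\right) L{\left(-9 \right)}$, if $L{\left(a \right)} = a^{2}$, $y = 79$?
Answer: $- \frac{1620}{31} \approx -52.258$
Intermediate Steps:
$\frac{1}{76 + y} \left(-100\right) L{\left(-9 \right)} = \frac{1}{76 + 79} \left(-100\right) \left(-9\right)^{2} = \frac{1}{155} \left(-100\right) 81 = \left(- \frac{20}{31}\right) 81 = - \frac{1620}{31}$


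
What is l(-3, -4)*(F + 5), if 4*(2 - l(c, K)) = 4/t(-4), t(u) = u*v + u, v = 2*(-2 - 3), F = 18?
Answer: 1633/36 ≈ 45.361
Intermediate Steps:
v = -10 (v = 2*(-5) = -10)
t(u) = -9*u (t(u) = u*(-10) + u = -10*u + u = -9*u)
l(c, K) = 71/36 (l(c, K) = 2 - 1/((-9*(-4))) = 2 - 1/36 = 71/36)
l(-3, -4)*(F + 5) = 71*(18 + 5)/36 = (71/36)*23 = 1633/36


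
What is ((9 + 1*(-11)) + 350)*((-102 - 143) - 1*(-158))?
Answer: -30276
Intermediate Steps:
((9 + 1*(-11)) + 350)*((-102 - 143) - 1*(-158)) = ((9 - 11) + 350)*(-245 + 158) = (-2 + 350)*(-87) = 348*(-87) = -30276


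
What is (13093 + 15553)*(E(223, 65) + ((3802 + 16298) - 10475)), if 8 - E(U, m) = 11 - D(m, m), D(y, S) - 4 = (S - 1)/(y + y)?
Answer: 17924432412/65 ≈ 2.7576e+8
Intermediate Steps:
D(y, S) = 4 + (-1 + S)/(2*y) (D(y, S) = 4 + (S - 1)/(y + y) = 4 + (-1 + S)/((2*y)) = 4 + (-1 + S)*(1/(2*y)) = 4 + (-1 + S)/(2*y))
E(U, m) = -3 + (-1 + 9*m)/(2*m) (E(U, m) = 8 - (11 - (-1 + m + 8*m)/(2*m)) = 8 - (11 - (-1 + 9*m)/(2*m)) = 8 + (-11 + (-1 + 9*m)/(2*m)) = -3 + (-1 + 9*m)/(2*m))
(13093 + 15553)*(E(223, 65) + ((3802 + 16298) - 10475)) = (13093 + 15553)*((½)*(-1 + 3*65)/65 + ((3802 + 16298) - 10475)) = 28646*((½)*(1/65)*(-1 + 195) + (20100 - 10475)) = 28646*((½)*(1/65)*194 + 9625) = 28646*(97/65 + 9625) = 28646*(625722/65) = 17924432412/65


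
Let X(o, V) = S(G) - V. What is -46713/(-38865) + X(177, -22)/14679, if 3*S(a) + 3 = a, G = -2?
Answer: 686490382/570499335 ≈ 1.2033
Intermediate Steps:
S(a) = -1 + a/3
X(o, V) = -5/3 - V (X(o, V) = (-1 + (⅓)*(-2)) - V = (-1 - ⅔) - V = -5/3 - V)
-46713/(-38865) + X(177, -22)/14679 = -46713/(-38865) + (-5/3 - 1*(-22))/14679 = -46713*(-1/38865) + (-5/3 + 22)*(1/14679) = 15571/12955 + (61/3)*(1/14679) = 15571/12955 + 61/44037 = 686490382/570499335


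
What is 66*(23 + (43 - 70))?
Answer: -264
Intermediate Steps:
66*(23 + (43 - 70)) = 66*(23 - 27) = 66*(-4) = -264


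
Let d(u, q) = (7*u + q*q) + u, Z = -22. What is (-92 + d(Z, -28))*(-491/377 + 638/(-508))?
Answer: -63204066/47879 ≈ -1320.1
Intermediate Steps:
d(u, q) = q² + 8*u (d(u, q) = (7*u + q²) + u = (q² + 7*u) + u = q² + 8*u)
(-92 + d(Z, -28))*(-491/377 + 638/(-508)) = (-92 + ((-28)² + 8*(-22)))*(-491/377 + 638/(-508)) = (-92 + (784 - 176))*(-491*1/377 + 638*(-1/508)) = (-92 + 608)*(-491/377 - 319/254) = 516*(-244977/95758) = -63204066/47879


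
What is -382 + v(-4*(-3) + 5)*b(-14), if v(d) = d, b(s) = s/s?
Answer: -365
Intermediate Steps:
b(s) = 1
-382 + v(-4*(-3) + 5)*b(-14) = -382 + (-4*(-3) + 5)*1 = -382 + (12 + 5)*1 = -382 + 17*1 = -382 + 17 = -365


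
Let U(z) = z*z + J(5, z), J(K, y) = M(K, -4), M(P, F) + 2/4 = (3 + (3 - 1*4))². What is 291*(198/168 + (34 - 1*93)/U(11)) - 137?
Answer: 158173/2324 ≈ 68.061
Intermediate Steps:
M(P, F) = 7/2 (M(P, F) = -½ + (3 + (3 - 1*4))² = -½ + (3 + (3 - 4))² = -½ + (3 - 1)² = -½ + 2² = -½ + 4 = 7/2)
J(K, y) = 7/2
U(z) = 7/2 + z² (U(z) = z*z + 7/2 = z² + 7/2 = 7/2 + z²)
291*(198/168 + (34 - 1*93)/U(11)) - 137 = 291*(198/168 + (34 - 1*93)/(7/2 + 11²)) - 137 = 291*(198*(1/168) + (34 - 93)/(7/2 + 121)) - 137 = 291*(33/28 - 59/249/2) - 137 = 291*(33/28 - 59*2/249) - 137 = 291*(33/28 - 118/249) - 137 = 291*(4913/6972) - 137 = 476561/2324 - 137 = 158173/2324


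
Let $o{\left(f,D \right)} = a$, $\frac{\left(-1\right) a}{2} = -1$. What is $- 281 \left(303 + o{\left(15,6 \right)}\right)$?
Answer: $-85705$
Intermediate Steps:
$a = 2$ ($a = \left(-2\right) \left(-1\right) = 2$)
$o{\left(f,D \right)} = 2$
$- 281 \left(303 + o{\left(15,6 \right)}\right) = - 281 \left(303 + 2\right) = \left(-281\right) 305 = -85705$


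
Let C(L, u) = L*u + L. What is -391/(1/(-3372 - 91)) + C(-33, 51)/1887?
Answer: 851686185/629 ≈ 1.3540e+6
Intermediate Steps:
C(L, u) = L + L*u
-391/(1/(-3372 - 91)) + C(-33, 51)/1887 = -391/(1/(-3372 - 91)) - 33*(1 + 51)/1887 = -391/(1/(-3463)) - 33*52*(1/1887) = -391/(-1/3463) - 1716*1/1887 = -391*(-3463) - 572/629 = 1354033 - 572/629 = 851686185/629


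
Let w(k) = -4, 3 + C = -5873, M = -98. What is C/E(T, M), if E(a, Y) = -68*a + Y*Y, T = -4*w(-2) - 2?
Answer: -1469/2163 ≈ -0.67915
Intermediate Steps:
C = -5876 (C = -3 - 5873 = -5876)
T = 14 (T = -4*(-4) - 2 = 16 - 2 = 14)
E(a, Y) = Y**2 - 68*a (E(a, Y) = -68*a + Y**2 = Y**2 - 68*a)
C/E(T, M) = -5876/((-98)**2 - 68*14) = -5876/(9604 - 952) = -5876/8652 = -5876*1/8652 = -1469/2163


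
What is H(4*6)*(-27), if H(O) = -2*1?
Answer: 54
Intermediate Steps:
H(O) = -2
H(4*6)*(-27) = -2*(-27) = 54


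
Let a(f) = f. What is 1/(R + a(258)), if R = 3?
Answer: 1/261 ≈ 0.0038314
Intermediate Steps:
1/(R + a(258)) = 1/(3 + 258) = 1/261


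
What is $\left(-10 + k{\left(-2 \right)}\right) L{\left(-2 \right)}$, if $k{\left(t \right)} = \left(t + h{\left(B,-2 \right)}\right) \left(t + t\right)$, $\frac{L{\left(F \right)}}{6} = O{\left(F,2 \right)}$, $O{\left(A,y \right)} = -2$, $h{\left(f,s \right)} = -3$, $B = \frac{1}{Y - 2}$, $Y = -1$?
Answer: $-120$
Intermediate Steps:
$B = - \frac{1}{3}$ ($B = \frac{1}{-1 - 2} = \frac{1}{-3} = - \frac{1}{3} \approx -0.33333$)
$L{\left(F \right)} = -12$ ($L{\left(F \right)} = 6 \left(-2\right) = -12$)
$k{\left(t \right)} = 2 t \left(-3 + t\right)$ ($k{\left(t \right)} = \left(t - 3\right) \left(t + t\right) = \left(-3 + t\right) 2 t = 2 t \left(-3 + t\right)$)
$\left(-10 + k{\left(-2 \right)}\right) L{\left(-2 \right)} = \left(-10 + 2 \left(-2\right) \left(-3 - 2\right)\right) \left(-12\right) = \left(-10 + 2 \left(-2\right) \left(-5\right)\right) \left(-12\right) = \left(-10 + 20\right) \left(-12\right) = 10 \left(-12\right) = -120$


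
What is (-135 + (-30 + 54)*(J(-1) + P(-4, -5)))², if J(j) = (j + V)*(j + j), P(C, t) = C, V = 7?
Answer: 269361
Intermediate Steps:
J(j) = 2*j*(7 + j) (J(j) = (j + 7)*(j + j) = (7 + j)*(2*j) = 2*j*(7 + j))
(-135 + (-30 + 54)*(J(-1) + P(-4, -5)))² = (-135 + (-30 + 54)*(2*(-1)*(7 - 1) - 4))² = (-135 + 24*(2*(-1)*6 - 4))² = (-135 + 24*(-12 - 4))² = (-135 + 24*(-16))² = (-135 - 384)² = (-519)² = 269361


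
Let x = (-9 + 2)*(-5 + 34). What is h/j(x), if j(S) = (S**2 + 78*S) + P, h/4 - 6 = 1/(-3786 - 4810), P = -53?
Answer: 51575/54416978 ≈ 0.00094777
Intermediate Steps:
x = -203 (x = -7*29 = -203)
h = 51575/2149 (h = 24 + 4/(-3786 - 4810) = 24 + 4/(-8596) = 24 + 4*(-1/8596) = 24 - 1/2149 = 51575/2149 ≈ 24.000)
j(S) = -53 + S**2 + 78*S (j(S) = (S**2 + 78*S) - 53 = -53 + S**2 + 78*S)
h/j(x) = 51575/(2149*(-53 + (-203)**2 + 78*(-203))) = 51575/(2149*(-53 + 41209 - 15834)) = (51575/2149)/25322 = (51575/2149)*(1/25322) = 51575/54416978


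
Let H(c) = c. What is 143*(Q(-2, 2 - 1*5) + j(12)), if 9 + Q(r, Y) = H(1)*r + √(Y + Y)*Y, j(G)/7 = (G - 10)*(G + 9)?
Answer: 40469 - 429*I*√6 ≈ 40469.0 - 1050.8*I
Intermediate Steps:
j(G) = 7*(-10 + G)*(9 + G) (j(G) = 7*((G - 10)*(G + 9)) = 7*((-10 + G)*(9 + G)) = 7*(-10 + G)*(9 + G))
Q(r, Y) = -9 + r + √2*Y^(3/2) (Q(r, Y) = -9 + (1*r + √(Y + Y)*Y) = -9 + (r + √(2*Y)*Y) = -9 + (r + (√2*√Y)*Y) = -9 + (r + √2*Y^(3/2)) = -9 + r + √2*Y^(3/2))
143*(Q(-2, 2 - 1*5) + j(12)) = 143*((-9 - 2 + √2*(2 - 1*5)^(3/2)) + (-630 - 7*12 + 7*12²)) = 143*((-9 - 2 + √2*(2 - 5)^(3/2)) + (-630 - 84 + 7*144)) = 143*((-9 - 2 + √2*(-3)^(3/2)) + (-630 - 84 + 1008)) = 143*((-9 - 2 + √2*(-3*I*√3)) + 294) = 143*((-9 - 2 - 3*I*√6) + 294) = 143*((-11 - 3*I*√6) + 294) = 143*(283 - 3*I*√6) = 40469 - 429*I*√6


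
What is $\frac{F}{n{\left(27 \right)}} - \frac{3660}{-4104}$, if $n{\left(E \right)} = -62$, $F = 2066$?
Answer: $- \frac{343831}{10602} \approx -32.431$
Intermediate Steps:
$\frac{F}{n{\left(27 \right)}} - \frac{3660}{-4104} = \frac{2066}{-62} - \frac{3660}{-4104} = 2066 \left(- \frac{1}{62}\right) - - \frac{305}{342} = - \frac{1033}{31} + \frac{305}{342} = - \frac{343831}{10602}$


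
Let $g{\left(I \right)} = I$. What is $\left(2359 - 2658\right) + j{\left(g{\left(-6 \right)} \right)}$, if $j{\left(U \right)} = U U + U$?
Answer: $-269$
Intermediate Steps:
$j{\left(U \right)} = U + U^{2}$ ($j{\left(U \right)} = U^{2} + U = U + U^{2}$)
$\left(2359 - 2658\right) + j{\left(g{\left(-6 \right)} \right)} = \left(2359 - 2658\right) - 6 \left(1 - 6\right) = -299 - -30 = -299 + 30 = -269$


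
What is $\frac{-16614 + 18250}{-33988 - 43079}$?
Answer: $- \frac{1636}{77067} \approx -0.021228$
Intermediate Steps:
$\frac{-16614 + 18250}{-33988 - 43079} = \frac{1636}{-77067} = 1636 \left(- \frac{1}{77067}\right) = - \frac{1636}{77067}$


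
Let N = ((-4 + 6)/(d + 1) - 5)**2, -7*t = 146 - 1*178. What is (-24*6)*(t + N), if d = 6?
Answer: -189072/49 ≈ -3858.6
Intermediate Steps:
t = 32/7 (t = -(146 - 1*178)/7 = -(146 - 178)/7 = -1/7*(-32) = 32/7 ≈ 4.5714)
N = 1089/49 (N = ((-4 + 6)/(6 + 1) - 5)**2 = (2/7 - 5)**2 = (-33/7)**2 = 1089/49 ≈ 22.224)
(-24*6)*(t + N) = (-24*6)*(32/7 + 1089/49) = -144*1313/49 = -189072/49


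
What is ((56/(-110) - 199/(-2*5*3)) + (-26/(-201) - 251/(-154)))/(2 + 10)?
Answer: 101677/154770 ≈ 0.65696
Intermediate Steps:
((56/(-110) - 199/(-2*5*3)) + (-26/(-201) - 251/(-154)))/(2 + 10) = ((56*(-1/110) - 199/((-10*3))) + (-26*(-1/201) - 251*(-1/154)))/12 = ((-28/55 - 199/(-30)) + (26/201 + 251/154))*(1/12) = ((-28/55 - 199*(-1/30)) + 54455/30954)*(1/12) = ((-28/55 + 199/30) + 54455/30954)*(1/12) = (2021/330 + 54455/30954)*(1/12) = (203354/25795)*(1/12) = 101677/154770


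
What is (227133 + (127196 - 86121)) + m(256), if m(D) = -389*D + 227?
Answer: 168851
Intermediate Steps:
m(D) = 227 - 389*D
(227133 + (127196 - 86121)) + m(256) = (227133 + (127196 - 86121)) + (227 - 389*256) = (227133 + 41075) + (227 - 99584) = 268208 - 99357 = 168851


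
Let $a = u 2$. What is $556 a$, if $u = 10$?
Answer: $11120$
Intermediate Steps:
$a = 20$ ($a = 10 \cdot 2 = 20$)
$556 a = 556 \cdot 20 = 11120$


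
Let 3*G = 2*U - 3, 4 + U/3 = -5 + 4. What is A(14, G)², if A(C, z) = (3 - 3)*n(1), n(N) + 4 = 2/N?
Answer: 0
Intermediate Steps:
n(N) = -4 + 2/N
U = -15 (U = -12 + 3*(-5 + 4) = -12 + 3*(-1) = -12 - 3 = -15)
G = -11 (G = (2*(-15) - 3)/3 = (-30 - 3)/3 = (⅓)*(-33) = -11)
A(C, z) = 0 (A(C, z) = (3 - 3)*(-4 + 2/1) = 0*(-4 + 2*1) = 0*(-4 + 2) = 0*(-2) = 0)
A(14, G)² = 0² = 0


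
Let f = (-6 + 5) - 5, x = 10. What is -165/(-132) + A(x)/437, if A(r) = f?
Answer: 2161/1748 ≈ 1.2363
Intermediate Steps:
f = -6 (f = -1 - 5 = -6)
A(r) = -6
-165/(-132) + A(x)/437 = -165/(-132) - 6/437 = -165*(-1/132) - 6*1/437 = 5/4 - 6/437 = 2161/1748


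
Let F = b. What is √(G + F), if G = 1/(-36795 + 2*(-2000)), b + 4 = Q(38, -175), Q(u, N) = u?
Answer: 257*√856695/40795 ≈ 5.8309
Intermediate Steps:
b = 34 (b = -4 + 38 = 34)
F = 34
G = -1/40795 (G = 1/(-36795 - 4000) = 1/(-40795) = -1/40795 ≈ -2.4513e-5)
√(G + F) = √(-1/40795 + 34) = √(1387029/40795) = 257*√856695/40795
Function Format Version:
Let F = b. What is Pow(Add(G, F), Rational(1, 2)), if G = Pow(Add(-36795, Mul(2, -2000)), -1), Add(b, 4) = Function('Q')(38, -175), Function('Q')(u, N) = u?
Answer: Mul(Rational(257, 40795), Pow(856695, Rational(1, 2))) ≈ 5.8309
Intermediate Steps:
b = 34 (b = Add(-4, 38) = 34)
F = 34
G = Rational(-1, 40795) (G = Pow(Add(-36795, -4000), -1) = Pow(-40795, -1) = Rational(-1, 40795) ≈ -2.4513e-5)
Pow(Add(G, F), Rational(1, 2)) = Pow(Add(Rational(-1, 40795), 34), Rational(1, 2)) = Pow(Rational(1387029, 40795), Rational(1, 2)) = Mul(Rational(257, 40795), Pow(856695, Rational(1, 2)))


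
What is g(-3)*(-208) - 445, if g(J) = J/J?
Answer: -653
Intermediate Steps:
g(J) = 1
g(-3)*(-208) - 445 = 1*(-208) - 445 = -208 - 445 = -653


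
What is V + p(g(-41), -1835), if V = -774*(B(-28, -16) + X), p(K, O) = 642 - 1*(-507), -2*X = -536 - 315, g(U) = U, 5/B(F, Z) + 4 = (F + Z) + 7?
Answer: -13451838/41 ≈ -3.2809e+5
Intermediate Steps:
B(F, Z) = 5/(3 + F + Z) (B(F, Z) = 5/(-4 + ((F + Z) + 7)) = 5/(-4 + (7 + F + Z)) = 5/(3 + F + Z))
X = 851/2 (X = -(-536 - 315)/2 = -1/2*(-851) = 851/2 ≈ 425.50)
p(K, O) = 1149 (p(K, O) = 642 + 507 = 1149)
V = -13498947/41 (V = -774*(5/(3 - 28 - 16) + 851/2) = -774*(5/(-41) + 851/2) = -774*(5*(-1/41) + 851/2) = -774*(-5/41 + 851/2) = -774*34881/82 = -13498947/41 ≈ -3.2924e+5)
V + p(g(-41), -1835) = -13498947/41 + 1149 = -13451838/41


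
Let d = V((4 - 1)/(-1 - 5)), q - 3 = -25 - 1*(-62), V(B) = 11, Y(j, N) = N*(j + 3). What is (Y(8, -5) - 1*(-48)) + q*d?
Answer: 433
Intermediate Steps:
Y(j, N) = N*(3 + j)
q = 40 (q = 3 + (-25 - 1*(-62)) = 3 + (-25 + 62) = 3 + 37 = 40)
d = 11
(Y(8, -5) - 1*(-48)) + q*d = (-5*(3 + 8) - 1*(-48)) + 40*11 = (-5*11 + 48) + 440 = (-55 + 48) + 440 = -7 + 440 = 433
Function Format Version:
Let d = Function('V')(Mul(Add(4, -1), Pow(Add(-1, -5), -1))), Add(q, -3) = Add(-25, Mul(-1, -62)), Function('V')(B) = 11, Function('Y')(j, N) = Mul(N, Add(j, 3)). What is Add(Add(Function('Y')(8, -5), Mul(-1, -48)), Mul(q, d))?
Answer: 433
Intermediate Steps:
Function('Y')(j, N) = Mul(N, Add(3, j))
q = 40 (q = Add(3, Add(-25, Mul(-1, -62))) = Add(3, Add(-25, 62)) = Add(3, 37) = 40)
d = 11
Add(Add(Function('Y')(8, -5), Mul(-1, -48)), Mul(q, d)) = Add(Add(Mul(-5, Add(3, 8)), Mul(-1, -48)), Mul(40, 11)) = Add(Add(Mul(-5, 11), 48), 440) = Add(Add(-55, 48), 440) = Add(-7, 440) = 433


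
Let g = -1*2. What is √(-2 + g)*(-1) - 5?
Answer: -5 - 2*I ≈ -5.0 - 2.0*I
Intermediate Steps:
g = -2
√(-2 + g)*(-1) - 5 = √(-2 - 2)*(-1) - 5 = √(-4)*(-1) - 5 = (2*I)*(-1) - 5 = -2*I - 5 = -5 - 2*I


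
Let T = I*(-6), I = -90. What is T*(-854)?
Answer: -461160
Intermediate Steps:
T = 540 (T = -90*(-6) = 540)
T*(-854) = 540*(-854) = -461160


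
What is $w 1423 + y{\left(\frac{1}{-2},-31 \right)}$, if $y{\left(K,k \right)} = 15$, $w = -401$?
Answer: $-570608$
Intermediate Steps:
$w 1423 + y{\left(\frac{1}{-2},-31 \right)} = \left(-401\right) 1423 + 15 = -570623 + 15 = -570608$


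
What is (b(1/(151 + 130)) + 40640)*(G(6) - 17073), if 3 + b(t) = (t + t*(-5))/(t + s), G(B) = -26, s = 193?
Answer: -18842303358173/27117 ≈ -6.9485e+8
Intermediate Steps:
b(t) = -3 - 4*t/(193 + t) (b(t) = -3 + (t + t*(-5))/(t + 193) = -3 + (t - 5*t)/(193 + t) = -3 + (-4*t)/(193 + t) = -3 - 4*t/(193 + t))
(b(1/(151 + 130)) + 40640)*(G(6) - 17073) = ((-579 - 7/(151 + 130))/(193 + 1/(151 + 130)) + 40640)*(-26 - 17073) = ((-579 - 7/281)/(193 + 1/281) + 40640)*(-17099) = ((-579 - 7*1/281)/(193 + 1/281) + 40640)*(-17099) = ((-579 - 7/281)/(54234/281) + 40640)*(-17099) = ((281/54234)*(-162706/281) + 40640)*(-17099) = (-81353/27117 + 40640)*(-17099) = (1101953527/27117)*(-17099) = -18842303358173/27117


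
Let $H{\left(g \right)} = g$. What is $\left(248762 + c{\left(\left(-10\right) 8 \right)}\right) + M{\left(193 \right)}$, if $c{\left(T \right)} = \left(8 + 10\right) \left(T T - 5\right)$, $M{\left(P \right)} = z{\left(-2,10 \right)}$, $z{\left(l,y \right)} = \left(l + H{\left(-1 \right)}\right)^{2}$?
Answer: $363881$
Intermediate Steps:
$z{\left(l,y \right)} = \left(-1 + l\right)^{2}$ ($z{\left(l,y \right)} = \left(l - 1\right)^{2} = \left(-1 + l\right)^{2}$)
$M{\left(P \right)} = 9$ ($M{\left(P \right)} = \left(-1 - 2\right)^{2} = \left(-3\right)^{2} = 9$)
$c{\left(T \right)} = -90 + 18 T^{2}$ ($c{\left(T \right)} = 18 \left(T^{2} - 5\right) = 18 \left(-5 + T^{2}\right) = -90 + 18 T^{2}$)
$\left(248762 + c{\left(\left(-10\right) 8 \right)}\right) + M{\left(193 \right)} = \left(248762 - \left(90 - 18 \left(\left(-10\right) 8\right)^{2}\right)\right) + 9 = \left(248762 - \left(90 - 18 \left(-80\right)^{2}\right)\right) + 9 = \left(248762 + \left(-90 + 18 \cdot 6400\right)\right) + 9 = \left(248762 + \left(-90 + 115200\right)\right) + 9 = \left(248762 + 115110\right) + 9 = 363872 + 9 = 363881$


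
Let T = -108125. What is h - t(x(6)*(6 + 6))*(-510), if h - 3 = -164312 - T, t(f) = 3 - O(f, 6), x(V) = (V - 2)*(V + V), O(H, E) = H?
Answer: -348414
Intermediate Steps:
x(V) = 2*V*(-2 + V) (x(V) = (-2 + V)*(2*V) = 2*V*(-2 + V))
t(f) = 3 - f
h = -56184 (h = 3 + (-164312 - 1*(-108125)) = 3 + (-164312 + 108125) = 3 - 56187 = -56184)
h - t(x(6)*(6 + 6))*(-510) = -56184 - (3 - 2*6*(-2 + 6)*(6 + 6))*(-510) = -56184 - (3 - 2*6*4*12)*(-510) = -56184 - (3 - 48*12)*(-510) = -56184 - (3 - 1*576)*(-510) = -56184 - (3 - 576)*(-510) = -56184 - (-573)*(-510) = -56184 - 1*292230 = -56184 - 292230 = -348414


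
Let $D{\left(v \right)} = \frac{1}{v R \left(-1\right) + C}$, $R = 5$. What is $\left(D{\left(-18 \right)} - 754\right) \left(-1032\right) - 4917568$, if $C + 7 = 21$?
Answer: $- \frac{53812849}{13} \approx -4.1394 \cdot 10^{6}$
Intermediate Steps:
$C = 14$ ($C = -7 + 21 = 14$)
$D{\left(v \right)} = \frac{1}{14 - 5 v}$ ($D{\left(v \right)} = \frac{1}{v 5 \left(-1\right) + 14} = \frac{1}{5 v \left(-1\right) + 14} = \frac{1}{- 5 v + 14} = \frac{1}{14 - 5 v}$)
$\left(D{\left(-18 \right)} - 754\right) \left(-1032\right) - 4917568 = \left(- \frac{1}{-14 + 5 \left(-18\right)} - 754\right) \left(-1032\right) - 4917568 = \left(- \frac{1}{-14 - 90} - 754\right) \left(-1032\right) - 4917568 = \left(- \frac{1}{-104} - 754\right) \left(-1032\right) - 4917568 = \left(\left(-1\right) \left(- \frac{1}{104}\right) - 754\right) \left(-1032\right) - 4917568 = \left(\frac{1}{104} - 754\right) \left(-1032\right) - 4917568 = \left(- \frac{78415}{104}\right) \left(-1032\right) - 4917568 = \frac{10115535}{13} - 4917568 = - \frac{53812849}{13}$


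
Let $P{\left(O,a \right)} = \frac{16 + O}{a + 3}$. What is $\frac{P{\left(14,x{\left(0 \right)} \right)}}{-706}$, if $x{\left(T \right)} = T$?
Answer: $- \frac{5}{353} \approx -0.014164$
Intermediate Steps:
$P{\left(O,a \right)} = \frac{16 + O}{3 + a}$
$\frac{P{\left(14,x{\left(0 \right)} \right)}}{-706} = \frac{\frac{1}{3 + 0} \left(16 + 14\right)}{-706} = \frac{1}{3} \cdot 30 \left(- \frac{1}{706}\right) = 10 \left(- \frac{1}{706}\right) = - \frac{5}{353}$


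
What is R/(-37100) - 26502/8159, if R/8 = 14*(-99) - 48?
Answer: -222406038/75674725 ≈ -2.9390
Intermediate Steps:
R = -11472 (R = 8*(14*(-99) - 48) = 8*(-1386 - 48) = 8*(-1434) = -11472)
R/(-37100) - 26502/8159 = -11472/(-37100) - 26502/8159 = -11472*(-1/37100) - 26502*1/8159 = 2868/9275 - 26502/8159 = -222406038/75674725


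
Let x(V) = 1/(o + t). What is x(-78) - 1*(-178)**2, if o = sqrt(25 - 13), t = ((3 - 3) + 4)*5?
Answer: -3073343/97 - sqrt(3)/194 ≈ -31684.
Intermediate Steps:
t = 20 (t = (0 + 4)*5 = 4*5 = 20)
o = 2*sqrt(3) (o = sqrt(12) = 2*sqrt(3) ≈ 3.4641)
x(V) = 1/(20 + 2*sqrt(3)) (x(V) = 1/(2*sqrt(3) + 20) = 1/(20 + 2*sqrt(3)))
x(-78) - 1*(-178)**2 = (5/97 - sqrt(3)/194) - 1*(-178)**2 = (5/97 - sqrt(3)/194) - 1*31684 = (5/97 - sqrt(3)/194) - 31684 = -3073343/97 - sqrt(3)/194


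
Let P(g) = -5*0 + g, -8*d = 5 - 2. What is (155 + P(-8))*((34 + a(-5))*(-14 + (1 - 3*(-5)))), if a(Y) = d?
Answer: 39543/4 ≈ 9885.8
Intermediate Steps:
d = -3/8 (d = -(5 - 2)/8 = -1/8*3 = -3/8 ≈ -0.37500)
a(Y) = -3/8
P(g) = g (P(g) = 0 + g = g)
(155 + P(-8))*((34 + a(-5))*(-14 + (1 - 3*(-5)))) = (155 - 8)*((34 - 3/8)*(-14 + (1 - 3*(-5)))) = 147*(269*(-14 + (1 + 15))/8) = 147*(269*(-14 + 16)/8) = 147*((269/8)*2) = 147*(269/4) = 39543/4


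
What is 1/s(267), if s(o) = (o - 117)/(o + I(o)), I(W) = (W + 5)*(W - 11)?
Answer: 69899/150 ≈ 465.99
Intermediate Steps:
I(W) = (-11 + W)*(5 + W) (I(W) = (5 + W)*(-11 + W) = (-11 + W)*(5 + W))
s(o) = (-117 + o)/(-55 + o**2 - 5*o) (s(o) = (o - 117)/(o + (-55 + o**2 - 6*o)) = (-117 + o)/(-55 + o**2 - 5*o))
1/s(267) = 1/((117 - 1*267)/(55 - 1*267**2 + 5*267)) = 1/((117 - 267)/(55 - 1*71289 + 1335)) = 1/(-150/(55 - 71289 + 1335)) = 1/(-150/(-69899)) = 1/(-1/69899*(-150)) = 1/(150/69899) = 69899/150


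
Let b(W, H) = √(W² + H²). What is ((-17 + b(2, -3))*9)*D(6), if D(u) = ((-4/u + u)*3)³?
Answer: -626688 + 36864*√13 ≈ -4.9377e+5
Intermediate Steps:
b(W, H) = √(H² + W²)
D(u) = (-12/u + 3*u)³ (D(u) = ((u - 4/u)*3)³ = (-12/u + 3*u)³)
((-17 + b(2, -3))*9)*D(6) = ((-17 + √((-3)² + 2²))*9)*(27*(-4 + 6²)³/6³) = ((-17 + √(9 + 4))*9)*(27*(1/216)*(-4 + 36)³) = ((-17 + √13)*9)*(27*(1/216)*32³) = (-153 + 9*√13)*(27*(1/216)*32768) = (-153 + 9*√13)*4096 = -626688 + 36864*√13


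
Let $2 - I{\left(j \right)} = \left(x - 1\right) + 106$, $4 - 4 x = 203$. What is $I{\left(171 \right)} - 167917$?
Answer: $- \frac{671881}{4} \approx -1.6797 \cdot 10^{5}$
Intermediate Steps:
$x = - \frac{199}{4}$ ($x = 1 - \frac{203}{4} = - \frac{199}{4} \approx -49.75$)
$I{\left(j \right)} = - \frac{213}{4}$ ($I{\left(j \right)} = 2 - \left(\left(- \frac{199}{4} - 1\right) + 106\right) = 2 - \left(- \frac{203}{4} + 106\right) = 2 - \frac{221}{4} = - \frac{213}{4}$)
$I{\left(171 \right)} - 167917 = - \frac{213}{4} - 167917 = - \frac{671881}{4}$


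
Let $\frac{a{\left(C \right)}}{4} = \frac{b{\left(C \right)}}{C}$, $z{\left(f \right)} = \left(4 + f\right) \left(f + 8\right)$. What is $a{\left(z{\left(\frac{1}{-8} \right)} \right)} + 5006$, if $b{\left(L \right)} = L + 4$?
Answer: $\frac{9785554}{1953} \approx 5010.5$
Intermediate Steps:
$b{\left(L \right)} = 4 + L$
$z{\left(f \right)} = \left(4 + f\right) \left(8 + f\right)$
$a{\left(C \right)} = \frac{4 \left(4 + C\right)}{C}$ ($a{\left(C \right)} = 4 \frac{4 + C}{C} = \frac{4 \left(4 + C\right)}{C}$)
$a{\left(z{\left(\frac{1}{-8} \right)} \right)} + 5006 = \left(4 + \frac{16}{32 + \left(\frac{1}{-8}\right)^{2} + \frac{12}{-8}}\right) + 5006 = \left(4 + \frac{16}{32 + \left(- \frac{1}{8}\right)^{2} + 12 \left(- \frac{1}{8}\right)}\right) + 5006 = \left(4 + \frac{16}{32 + \frac{1}{64} - \frac{3}{2}}\right) + 5006 = \left(4 + \frac{16}{\frac{1953}{64}}\right) + 5006 = \left(4 + 16 \cdot \frac{64}{1953}\right) + 5006 = \left(4 + \frac{1024}{1953}\right) + 5006 = \frac{8836}{1953} + 5006 = \frac{9785554}{1953}$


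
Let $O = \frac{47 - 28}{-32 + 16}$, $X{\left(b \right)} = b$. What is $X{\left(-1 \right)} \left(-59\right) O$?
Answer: $- \frac{1121}{16} \approx -70.063$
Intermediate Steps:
$O = - \frac{19}{16}$ ($O = \frac{19}{-16} = 19 \left(- \frac{1}{16}\right) = - \frac{19}{16} \approx -1.1875$)
$X{\left(-1 \right)} \left(-59\right) O = \left(-1\right) \left(-59\right) \left(- \frac{19}{16}\right) = 59 \left(- \frac{19}{16}\right) = - \frac{1121}{16}$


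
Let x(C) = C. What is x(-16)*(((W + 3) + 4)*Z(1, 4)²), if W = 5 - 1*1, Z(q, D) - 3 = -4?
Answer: -176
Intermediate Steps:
Z(q, D) = -1 (Z(q, D) = 3 - 4 = -1)
W = 4 (W = 5 - 1 = 4)
x(-16)*(((W + 3) + 4)*Z(1, 4)²) = -16*((4 + 3) + 4)*(-1)² = -16*(7 + 4) = -176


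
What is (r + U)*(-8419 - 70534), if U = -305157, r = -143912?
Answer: 35455344757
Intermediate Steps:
(r + U)*(-8419 - 70534) = (-143912 - 305157)*(-8419 - 70534) = -449069*(-78953) = 35455344757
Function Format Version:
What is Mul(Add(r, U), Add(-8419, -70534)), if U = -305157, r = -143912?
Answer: 35455344757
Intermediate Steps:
Mul(Add(r, U), Add(-8419, -70534)) = Mul(Add(-143912, -305157), Add(-8419, -70534)) = Mul(-449069, -78953) = 35455344757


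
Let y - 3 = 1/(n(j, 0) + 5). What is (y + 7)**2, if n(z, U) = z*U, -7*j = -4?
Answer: 2601/25 ≈ 104.04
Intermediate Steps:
j = 4/7 (j = -1/7*(-4) = 4/7 ≈ 0.57143)
n(z, U) = U*z
y = 16/5 (y = 3 + 1/(0*(4/7) + 5) = 3 + 1/(0 + 5) = 3 + 1/5 = 16/5 ≈ 3.2000)
(y + 7)**2 = (16/5 + 7)**2 = (51/5)**2 = 2601/25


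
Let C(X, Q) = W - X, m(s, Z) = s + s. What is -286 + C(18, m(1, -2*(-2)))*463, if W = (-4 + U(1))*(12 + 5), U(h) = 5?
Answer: -749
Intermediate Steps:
m(s, Z) = 2*s
W = 17 (W = (-4 + 5)*(12 + 5) = 1*17 = 17)
C(X, Q) = 17 - X
-286 + C(18, m(1, -2*(-2)))*463 = -286 + (17 - 1*18)*463 = -286 + (17 - 18)*463 = -286 - 1*463 = -286 - 463 = -749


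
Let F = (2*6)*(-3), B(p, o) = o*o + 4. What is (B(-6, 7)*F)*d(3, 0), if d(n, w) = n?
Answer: -5724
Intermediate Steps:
B(p, o) = 4 + o**2 (B(p, o) = o**2 + 4 = 4 + o**2)
F = -36 (F = 12*(-3) = -36)
(B(-6, 7)*F)*d(3, 0) = ((4 + 7**2)*(-36))*3 = ((4 + 49)*(-36))*3 = (53*(-36))*3 = -1908*3 = -5724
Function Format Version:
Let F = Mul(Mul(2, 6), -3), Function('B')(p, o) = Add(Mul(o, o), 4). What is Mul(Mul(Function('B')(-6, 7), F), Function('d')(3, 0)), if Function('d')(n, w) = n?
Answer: -5724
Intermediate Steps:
Function('B')(p, o) = Add(4, Pow(o, 2)) (Function('B')(p, o) = Add(Pow(o, 2), 4) = Add(4, Pow(o, 2)))
F = -36 (F = Mul(12, -3) = -36)
Mul(Mul(Function('B')(-6, 7), F), Function('d')(3, 0)) = Mul(Mul(Add(4, Pow(7, 2)), -36), 3) = Mul(Mul(Add(4, 49), -36), 3) = Mul(Mul(53, -36), 3) = Mul(-1908, 3) = -5724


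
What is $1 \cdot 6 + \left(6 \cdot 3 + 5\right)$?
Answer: $29$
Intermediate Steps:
$1 \cdot 6 + \left(6 \cdot 3 + 5\right) = 6 + \left(18 + 5\right) = 6 + 23 = 29$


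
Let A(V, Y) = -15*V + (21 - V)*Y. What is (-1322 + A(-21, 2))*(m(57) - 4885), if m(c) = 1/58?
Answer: 261512667/58 ≈ 4.5088e+6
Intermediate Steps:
m(c) = 1/58
A(V, Y) = -15*V + Y*(21 - V)
(-1322 + A(-21, 2))*(m(57) - 4885) = (-1322 + (-15*(-21) + 21*2 - 1*(-21)*2))*(1/58 - 4885) = (-1322 + (315 + 42 + 42))*(-283329/58) = (-1322 + 399)*(-283329/58) = -923*(-283329/58) = 261512667/58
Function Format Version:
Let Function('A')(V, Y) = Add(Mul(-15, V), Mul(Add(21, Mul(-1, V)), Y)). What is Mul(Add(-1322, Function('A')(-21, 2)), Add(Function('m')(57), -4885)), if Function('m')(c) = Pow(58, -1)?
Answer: Rational(261512667, 58) ≈ 4.5088e+6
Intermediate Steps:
Function('m')(c) = Rational(1, 58)
Function('A')(V, Y) = Add(Mul(-15, V), Mul(Y, Add(21, Mul(-1, V))))
Mul(Add(-1322, Function('A')(-21, 2)), Add(Function('m')(57), -4885)) = Mul(Add(-1322, Add(Mul(-15, -21), Mul(21, 2), Mul(-1, -21, 2))), Add(Rational(1, 58), -4885)) = Mul(Add(-1322, Add(315, 42, 42)), Rational(-283329, 58)) = Mul(Add(-1322, 399), Rational(-283329, 58)) = Mul(-923, Rational(-283329, 58)) = Rational(261512667, 58)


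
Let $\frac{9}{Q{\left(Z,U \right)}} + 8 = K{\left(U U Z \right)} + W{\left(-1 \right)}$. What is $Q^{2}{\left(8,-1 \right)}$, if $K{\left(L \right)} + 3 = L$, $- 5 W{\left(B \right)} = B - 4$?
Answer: $\frac{81}{4} \approx 20.25$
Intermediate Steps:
$W{\left(B \right)} = \frac{4}{5} - \frac{B}{5}$ ($W{\left(B \right)} = - \frac{B - 4}{5} = - \frac{-4 + B}{5} = \frac{4}{5} - \frac{B}{5}$)
$K{\left(L \right)} = -3 + L$
$Q{\left(Z,U \right)} = \frac{9}{-10 + Z U^{2}}$ ($Q{\left(Z,U \right)} = \frac{9}{-8 + \left(\left(-3 + U U Z\right) + \left(\frac{4}{5} - - \frac{1}{5}\right)\right)} = \frac{9}{-8 + \left(\left(-3 + U^{2} Z\right) + \left(\frac{4}{5} + \frac{1}{5}\right)\right)} = \frac{9}{-8 + \left(\left(-3 + Z U^{2}\right) + 1\right)} = \frac{9}{-8 + \left(-2 + Z U^{2}\right)} = \frac{9}{-10 + Z U^{2}}$)
$Q^{2}{\left(8,-1 \right)} = \left(\frac{9}{-10 + 8 \left(-1\right)^{2}}\right)^{2} = \left(\frac{9}{-10 + 8 \cdot 1}\right)^{2} = \left(\frac{9}{-10 + 8}\right)^{2} = \left(\frac{9}{-2}\right)^{2} = \left(9 \left(- \frac{1}{2}\right)\right)^{2} = \left(- \frac{9}{2}\right)^{2} = \frac{81}{4}$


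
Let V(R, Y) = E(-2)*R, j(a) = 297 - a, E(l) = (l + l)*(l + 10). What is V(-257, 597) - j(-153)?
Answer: 7774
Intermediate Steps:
E(l) = 2*l*(10 + l) (E(l) = (2*l)*(10 + l) = 2*l*(10 + l))
V(R, Y) = -32*R (V(R, Y) = (2*(-2)*(10 - 2))*R = (2*(-2)*8)*R = -32*R)
V(-257, 597) - j(-153) = -32*(-257) - (297 - 1*(-153)) = 8224 - (297 + 153) = 8224 - 1*450 = 8224 - 450 = 7774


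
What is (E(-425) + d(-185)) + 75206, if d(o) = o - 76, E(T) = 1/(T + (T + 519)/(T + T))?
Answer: 13540462615/180672 ≈ 74945.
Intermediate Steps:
E(T) = 1/(T + (519 + T)/(2*T)) (E(T) = 1/(T + (519 + T)/((2*T))) = 1/(T + (519 + T)*(1/(2*T))) = 1/(T + (519 + T)/(2*T)))
d(o) = -76 + o
(E(-425) + d(-185)) + 75206 = (2*(-425)/(519 - 425 + 2*(-425)²) + (-76 - 185)) + 75206 = (2*(-425)/(519 - 425 + 2*180625) - 261) + 75206 = (2*(-425)/(519 - 425 + 361250) - 261) + 75206 = (2*(-425)/361344 - 261) + 75206 = (2*(-425)*(1/361344) - 261) + 75206 = (-425/180672 - 261) + 75206 = -47155817/180672 + 75206 = 13540462615/180672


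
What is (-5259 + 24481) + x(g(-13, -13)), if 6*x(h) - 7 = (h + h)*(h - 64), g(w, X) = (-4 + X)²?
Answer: 245389/6 ≈ 40898.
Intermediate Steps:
x(h) = 7/6 + h*(-64 + h)/3 (x(h) = 7/6 + ((h + h)*(h - 64))/6 = 7/6 + ((2*h)*(-64 + h))/6 = 7/6 + (2*h*(-64 + h))/6 = 7/6 + h*(-64 + h)/3)
(-5259 + 24481) + x(g(-13, -13)) = (-5259 + 24481) + (7/6 - 64*(-4 - 13)²/3 + ((-4 - 13)²)²/3) = 19222 + (7/6 - 64/3*(-17)² + ((-17)²)²/3) = 19222 + (7/6 - 64/3*289 + (⅓)*289²) = 19222 + (7/6 - 18496/3 + (⅓)*83521) = 19222 + (7/6 - 18496/3 + 83521/3) = 19222 + 130057/6 = 245389/6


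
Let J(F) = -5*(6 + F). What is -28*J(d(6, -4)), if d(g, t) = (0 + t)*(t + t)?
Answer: 5320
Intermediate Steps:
d(g, t) = 2*t**2 (d(g, t) = t*(2*t) = 2*t**2)
J(F) = -30 - 5*F
-28*J(d(6, -4)) = -28*(-30 - 10*(-4)**2) = -28*(-30 - 10*16) = -28*(-30 - 5*32) = -28*(-30 - 160) = -28*(-190) = 5320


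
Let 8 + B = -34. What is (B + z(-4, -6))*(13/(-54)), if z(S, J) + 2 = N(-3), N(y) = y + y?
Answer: 325/27 ≈ 12.037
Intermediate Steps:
B = -42 (B = -8 - 34 = -42)
N(y) = 2*y
z(S, J) = -8 (z(S, J) = -2 + 2*(-3) = -2 - 6 = -8)
(B + z(-4, -6))*(13/(-54)) = (-42 - 8)*(13/(-54)) = -650*(-1)/54 = -50*(-13/54) = 325/27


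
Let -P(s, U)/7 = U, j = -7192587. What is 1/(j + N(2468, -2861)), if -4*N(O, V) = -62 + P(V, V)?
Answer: -4/28790313 ≈ -1.3894e-7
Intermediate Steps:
P(s, U) = -7*U
N(O, V) = 31/2 + 7*V/4 (N(O, V) = -(-62 - 7*V)/4 = 31/2 + 7*V/4)
1/(j + N(2468, -2861)) = 1/(-7192587 + (31/2 + (7/4)*(-2861))) = 1/(-7192587 + (31/2 - 20027/4)) = 1/(-7192587 - 19965/4) = 1/(-28790313/4) = -4/28790313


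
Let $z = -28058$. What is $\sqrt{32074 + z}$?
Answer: $4 \sqrt{251} \approx 63.372$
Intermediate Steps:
$\sqrt{32074 + z} = \sqrt{32074 - 28058} = \sqrt{4016} = 4 \sqrt{251}$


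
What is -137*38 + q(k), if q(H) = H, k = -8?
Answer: -5214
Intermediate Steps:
-137*38 + q(k) = -137*38 - 8 = -5206 - 8 = -5214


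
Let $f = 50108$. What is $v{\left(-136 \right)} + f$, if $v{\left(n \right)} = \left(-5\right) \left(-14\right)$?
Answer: $50178$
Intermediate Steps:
$v{\left(n \right)} = 70$
$v{\left(-136 \right)} + f = 70 + 50108 = 50178$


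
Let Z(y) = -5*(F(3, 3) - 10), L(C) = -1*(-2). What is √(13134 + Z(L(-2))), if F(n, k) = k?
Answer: √13169 ≈ 114.76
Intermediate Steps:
L(C) = 2
Z(y) = 35 (Z(y) = -5*(3 - 10) = -5*(-7) = 35)
√(13134 + Z(L(-2))) = √(13134 + 35) = √13169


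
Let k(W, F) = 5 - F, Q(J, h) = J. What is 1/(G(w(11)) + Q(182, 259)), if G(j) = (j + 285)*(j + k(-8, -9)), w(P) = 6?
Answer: 1/6002 ≈ 0.00016661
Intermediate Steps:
G(j) = (14 + j)*(285 + j) (G(j) = (j + 285)*(j + (5 - 1*(-9))) = (285 + j)*(j + (5 + 9)) = (285 + j)*(j + 14) = (285 + j)*(14 + j) = (14 + j)*(285 + j))
1/(G(w(11)) + Q(182, 259)) = 1/((3990 + 6**2 + 299*6) + 182) = 1/((3990 + 36 + 1794) + 182) = 1/(5820 + 182) = 1/6002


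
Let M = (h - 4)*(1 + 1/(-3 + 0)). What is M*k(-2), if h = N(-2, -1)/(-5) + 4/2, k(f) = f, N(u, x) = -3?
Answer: 28/15 ≈ 1.8667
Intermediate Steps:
h = 13/5 (h = -3/(-5) + 4/2 = -3*(-1/5) + 4*(1/2) = 3/5 + 2 = 13/5 ≈ 2.6000)
M = -14/15 (M = (13/5 - 4)*(1 + 1/(-3 + 0)) = -7*(1 + 1/(-3))/5 = -7*(1 - 1/3)/5 = -7/5*2/3 = -14/15 ≈ -0.93333)
M*k(-2) = -14/15*(-2) = 28/15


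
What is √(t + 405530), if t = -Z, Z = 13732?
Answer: 11*√3238 ≈ 625.94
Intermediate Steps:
t = -13732 (t = -1*13732 = -13732)
√(t + 405530) = √(-13732 + 405530) = √391798 = 11*√3238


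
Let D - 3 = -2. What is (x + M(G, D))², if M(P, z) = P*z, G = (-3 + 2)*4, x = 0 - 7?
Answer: 121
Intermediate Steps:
x = -7
D = 1 (D = 3 - 2 = 1)
G = -4 (G = -1*4 = -4)
(x + M(G, D))² = (-7 - 4*1)² = (-7 - 4)² = (-11)² = 121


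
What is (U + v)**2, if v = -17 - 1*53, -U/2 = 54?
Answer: 31684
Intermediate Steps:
U = -108 (U = -2*54 = -108)
v = -70 (v = -17 - 53 = -70)
(U + v)**2 = (-108 - 70)**2 = (-178)**2 = 31684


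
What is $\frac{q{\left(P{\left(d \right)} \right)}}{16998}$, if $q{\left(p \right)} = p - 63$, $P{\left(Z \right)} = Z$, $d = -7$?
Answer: $- \frac{35}{8499} \approx -0.0041181$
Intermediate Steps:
$q{\left(p \right)} = -63 + p$
$\frac{q{\left(P{\left(d \right)} \right)}}{16998} = \frac{-63 - 7}{16998} = \left(-70\right) \frac{1}{16998} = - \frac{35}{8499}$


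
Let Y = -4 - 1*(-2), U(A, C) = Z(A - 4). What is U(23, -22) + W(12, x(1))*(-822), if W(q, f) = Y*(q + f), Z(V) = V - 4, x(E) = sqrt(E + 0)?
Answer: 21387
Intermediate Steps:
x(E) = sqrt(E)
Z(V) = -4 + V
U(A, C) = -8 + A (U(A, C) = -4 + (A - 4) = -4 + (-4 + A) = -8 + A)
Y = -2 (Y = -4 + 2 = -2)
W(q, f) = -2*f - 2*q (W(q, f) = -2*(q + f) = -2*(f + q) = -2*f - 2*q)
U(23, -22) + W(12, x(1))*(-822) = (-8 + 23) + (-2*sqrt(1) - 2*12)*(-822) = 15 + (-2*1 - 24)*(-822) = 15 + (-2 - 24)*(-822) = 15 - 26*(-822) = 15 + 21372 = 21387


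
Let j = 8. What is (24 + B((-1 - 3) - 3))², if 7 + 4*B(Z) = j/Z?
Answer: 378225/784 ≈ 482.43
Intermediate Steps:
B(Z) = -7/4 + 2/Z (B(Z) = -7/4 + (8/Z)/4 = -7/4 + 2/Z)
(24 + B((-1 - 3) - 3))² = (24 + (-7/4 + 2/((-1 - 3) - 3)))² = (24 + (-7/4 + 2/(-4 - 3)))² = (24 + (-7/4 + 2/(-7)))² = (24 + (-7/4 + 2*(-⅐)))² = (24 + (-7/4 - 2/7))² = (24 - 57/28)² = (615/28)² = 378225/784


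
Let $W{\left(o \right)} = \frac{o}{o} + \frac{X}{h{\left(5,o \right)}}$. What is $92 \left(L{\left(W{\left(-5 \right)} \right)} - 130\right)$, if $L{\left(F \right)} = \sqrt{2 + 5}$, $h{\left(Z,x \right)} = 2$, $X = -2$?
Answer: $-11960 + 92 \sqrt{7} \approx -11717.0$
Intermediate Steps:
$W{\left(o \right)} = 0$ ($W{\left(o \right)} = \frac{o}{o} - \frac{2}{2} = 1 - 1 = 0$)
$L{\left(F \right)} = \sqrt{7}$
$92 \left(L{\left(W{\left(-5 \right)} \right)} - 130\right) = 92 \left(\sqrt{7} - 130\right) = 92 \left(-130 + \sqrt{7}\right) = -11960 + 92 \sqrt{7}$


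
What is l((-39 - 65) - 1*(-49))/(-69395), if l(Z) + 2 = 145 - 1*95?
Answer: -48/69395 ≈ -0.00069169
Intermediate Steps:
l(Z) = 48 (l(Z) = -2 + (145 - 1*95) = -2 + (145 - 95) = -2 + 50 = 48)
l((-39 - 65) - 1*(-49))/(-69395) = 48/(-69395) = 48*(-1/69395) = -48/69395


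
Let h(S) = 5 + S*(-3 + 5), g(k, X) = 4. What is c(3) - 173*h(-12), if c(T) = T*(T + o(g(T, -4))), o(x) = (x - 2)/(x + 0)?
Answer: 6595/2 ≈ 3297.5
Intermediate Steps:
o(x) = (-2 + x)/x
h(S) = 5 + 2*S (h(S) = 5 + S*2 = 5 + 2*S)
c(T) = T*(½ + T) (c(T) = T*(T + (-2 + 4)/4) = T*(T + (¼)*2) = T*(T + ½) = T*(½ + T))
c(3) - 173*h(-12) = 3*(½ + 3) - 173*(5 + 2*(-12)) = 3*(7/2) - 173*(5 - 24) = 21/2 - 173*(-19) = 21/2 + 3287 = 6595/2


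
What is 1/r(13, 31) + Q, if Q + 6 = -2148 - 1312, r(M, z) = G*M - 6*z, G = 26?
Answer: -526831/152 ≈ -3466.0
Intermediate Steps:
r(M, z) = -6*z + 26*M (r(M, z) = 26*M - 6*z = -6*z + 26*M)
Q = -3466 (Q = -6 + (-2148 - 1312) = -6 - 3460 = -3466)
1/r(13, 31) + Q = 1/(-6*31 + 26*13) - 3466 = 1/(-186 + 338) - 3466 = 1/152 - 3466 = -526831/152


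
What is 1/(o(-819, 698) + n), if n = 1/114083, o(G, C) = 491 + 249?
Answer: 114083/84421421 ≈ 0.0013514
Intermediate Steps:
o(G, C) = 740
n = 1/114083 ≈ 8.7655e-6
1/(o(-819, 698) + n) = 1/(740 + 1/114083) = 1/(84421421/114083) = 114083/84421421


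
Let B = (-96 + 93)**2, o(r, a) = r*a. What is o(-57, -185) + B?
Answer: 10554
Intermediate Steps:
o(r, a) = a*r
B = 9 (B = (-3)**2 = 9)
o(-57, -185) + B = -185*(-57) + 9 = 10545 + 9 = 10554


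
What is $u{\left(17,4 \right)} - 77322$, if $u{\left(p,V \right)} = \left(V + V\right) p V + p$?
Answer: $-76761$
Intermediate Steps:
$u{\left(p,V \right)} = p + 2 p V^{2}$ ($u{\left(p,V \right)} = 2 V p V + p = 2 p V^{2} + p = p + 2 p V^{2}$)
$u{\left(17,4 \right)} - 77322 = 17 \left(1 + 2 \cdot 4^{2}\right) - 77322 = 17 \left(1 + 2 \cdot 16\right) - 77322 = 17 \left(1 + 32\right) - 77322 = 17 \cdot 33 - 77322 = 561 - 77322 = -76761$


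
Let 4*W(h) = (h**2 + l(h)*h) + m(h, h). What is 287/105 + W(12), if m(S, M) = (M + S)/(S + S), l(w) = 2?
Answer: 2699/60 ≈ 44.983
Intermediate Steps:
m(S, M) = (M + S)/(2*S) (m(S, M) = (M + S)/((2*S)) = (M + S)*(1/(2*S)) = (M + S)/(2*S))
W(h) = 1/4 + h/2 + h**2/4 (W(h) = ((h**2 + 2*h) + (h + h)/(2*h))/4 = ((h**2 + 2*h) + (2*h)/(2*h))/4 = ((h**2 + 2*h) + 1)/4 = (1 + h**2 + 2*h)/4 = 1/4 + h/2 + h**2/4)
287/105 + W(12) = 287/105 + (1/4 + (1/2)*12 + (1/4)*12**2) = (1/105)*287 + (1/4 + 6 + (1/4)*144) = 41/15 + (1/4 + 6 + 36) = 41/15 + 169/4 = 2699/60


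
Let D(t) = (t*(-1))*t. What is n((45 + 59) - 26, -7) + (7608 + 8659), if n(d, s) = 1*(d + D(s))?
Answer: 16296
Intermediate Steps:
D(t) = -t² (D(t) = (-t)*t = -t²)
n(d, s) = d - s² (n(d, s) = 1*(d - s²) = d - s²)
n((45 + 59) - 26, -7) + (7608 + 8659) = (((45 + 59) - 26) - 1*(-7)²) + (7608 + 8659) = ((104 - 26) - 1*49) + 16267 = (78 - 49) + 16267 = 29 + 16267 = 16296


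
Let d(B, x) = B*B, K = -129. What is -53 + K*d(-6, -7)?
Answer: -4697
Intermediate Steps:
d(B, x) = B²
-53 + K*d(-6, -7) = -53 - 129*(-6)² = -53 - 129*36 = -53 - 4644 = -4697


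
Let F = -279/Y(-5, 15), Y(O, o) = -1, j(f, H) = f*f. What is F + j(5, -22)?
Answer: 304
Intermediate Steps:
j(f, H) = f²
F = 279 (F = -279/(-1) = -279*(-1) = 279)
F + j(5, -22) = 279 + 5² = 279 + 25 = 304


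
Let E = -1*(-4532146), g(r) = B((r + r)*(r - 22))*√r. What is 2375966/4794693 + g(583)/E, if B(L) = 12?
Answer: 2375966/4794693 + 6*√583/2266073 ≈ 0.49560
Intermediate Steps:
g(r) = 12*√r
E = 4532146
2375966/4794693 + g(583)/E = 2375966/4794693 + (12*√583)/4532146 = 2375966*(1/4794693) + (12*√583)*(1/4532146) = 2375966/4794693 + 6*√583/2266073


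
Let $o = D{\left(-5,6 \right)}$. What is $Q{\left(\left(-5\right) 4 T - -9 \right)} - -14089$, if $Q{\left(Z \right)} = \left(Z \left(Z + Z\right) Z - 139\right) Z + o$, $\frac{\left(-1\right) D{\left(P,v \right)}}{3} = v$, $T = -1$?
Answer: $1424602$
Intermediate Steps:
$D{\left(P,v \right)} = - 3 v$
$o = -18$ ($o = \left(-3\right) 6 = -18$)
$Q{\left(Z \right)} = -18 + Z \left(-139 + 2 Z^{3}\right)$ ($Q{\left(Z \right)} = \left(Z \left(Z + Z\right) Z - 139\right) Z - 18 = \left(Z 2 Z Z - 139\right) Z - 18 = \left(2 Z^{2} Z - 139\right) Z - 18 = \left(2 Z^{3} - 139\right) Z - 18 = \left(-139 + 2 Z^{3}\right) Z - 18 = Z \left(-139 + 2 Z^{3}\right) - 18 = -18 + Z \left(-139 + 2 Z^{3}\right)$)
$Q{\left(\left(-5\right) 4 T - -9 \right)} - -14089 = \left(-18 - 139 \left(\left(-5\right) 4 \left(-1\right) - -9\right) + 2 \left(\left(-5\right) 4 \left(-1\right) - -9\right)^{4}\right) - -14089 = \left(-18 - 139 \left(\left(-20\right) \left(-1\right) + 9\right) + 2 \left(\left(-20\right) \left(-1\right) + 9\right)^{4}\right) + 14089 = \left(-18 - 139 \left(20 + 9\right) + 2 \left(20 + 9\right)^{4}\right) + 14089 = \left(-18 - 4031 + 2 \cdot 29^{4}\right) + 14089 = \left(-18 - 4031 + 2 \cdot 707281\right) + 14089 = \left(-18 - 4031 + 1414562\right) + 14089 = 1410513 + 14089 = 1424602$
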